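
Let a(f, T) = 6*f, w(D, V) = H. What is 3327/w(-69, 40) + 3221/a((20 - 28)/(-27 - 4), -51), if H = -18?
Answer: 90979/48 ≈ 1895.4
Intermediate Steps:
w(D, V) = -18
3327/w(-69, 40) + 3221/a((20 - 28)/(-27 - 4), -51) = 3327/(-18) + 3221/((6*((20 - 28)/(-27 - 4)))) = 3327*(-1/18) + 3221/((6*(-8/(-31)))) = -1109/6 + 3221/((6*(-8*(-1/31)))) = -1109/6 + 3221/((6*(8/31))) = -1109/6 + 3221/(48/31) = -1109/6 + 3221*(31/48) = -1109/6 + 99851/48 = 90979/48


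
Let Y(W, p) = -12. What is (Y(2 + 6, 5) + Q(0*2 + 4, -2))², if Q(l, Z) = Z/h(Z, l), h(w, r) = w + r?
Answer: 169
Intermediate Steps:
h(w, r) = r + w
Q(l, Z) = Z/(Z + l) (Q(l, Z) = Z/(l + Z) = Z/(Z + l))
(Y(2 + 6, 5) + Q(0*2 + 4, -2))² = (-12 - 2/(-2 + (0*2 + 4)))² = (-12 - 2/(-2 + (0 + 4)))² = (-12 - 2/(-2 + 4))² = (-12 - 2/2)² = (-12 - 2*½)² = (-12 - 1)² = (-13)² = 169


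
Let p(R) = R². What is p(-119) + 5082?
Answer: 19243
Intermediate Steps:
p(-119) + 5082 = (-119)² + 5082 = 14161 + 5082 = 19243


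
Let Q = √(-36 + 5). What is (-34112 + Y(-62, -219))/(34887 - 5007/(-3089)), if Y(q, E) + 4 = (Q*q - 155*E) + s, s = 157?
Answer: -3089/7697925 - 95759*I*√31/53885475 ≈ -0.00040128 - 0.0098944*I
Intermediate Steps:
Q = I*√31 (Q = √(-31) = I*√31 ≈ 5.5678*I)
Y(q, E) = 153 - 155*E + I*q*√31 (Y(q, E) = -4 + (((I*√31)*q - 155*E) + 157) = -4 + ((I*q*√31 - 155*E) + 157) = -4 + ((-155*E + I*q*√31) + 157) = -4 + (157 - 155*E + I*q*√31) = 153 - 155*E + I*q*√31)
(-34112 + Y(-62, -219))/(34887 - 5007/(-3089)) = (-34112 + (153 - 155*(-219) + I*(-62)*√31))/(34887 - 5007/(-3089)) = (-34112 + (153 + 33945 - 62*I*√31))/(34887 - 5007*(-1/3089)) = (-34112 + (34098 - 62*I*√31))/(34887 + 5007/3089) = (-14 - 62*I*√31)/(107770950/3089) = (-14 - 62*I*√31)*(3089/107770950) = -3089/7697925 - 95759*I*√31/53885475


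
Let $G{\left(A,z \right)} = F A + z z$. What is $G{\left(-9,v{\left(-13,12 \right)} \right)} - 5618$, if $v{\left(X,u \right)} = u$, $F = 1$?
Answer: $-5483$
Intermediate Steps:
$G{\left(A,z \right)} = A + z^{2}$ ($G{\left(A,z \right)} = 1 A + z z = A + z^{2}$)
$G{\left(-9,v{\left(-13,12 \right)} \right)} - 5618 = \left(-9 + 12^{2}\right) - 5618 = \left(-9 + 144\right) - 5618 = 135 - 5618 = -5483$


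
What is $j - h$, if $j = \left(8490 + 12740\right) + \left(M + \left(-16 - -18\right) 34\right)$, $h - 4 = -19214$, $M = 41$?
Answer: $40549$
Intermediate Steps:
$h = -19210$ ($h = 4 - 19214 = -19210$)
$j = 21339$ ($j = \left(8490 + 12740\right) + \left(41 + \left(-16 - -18\right) 34\right) = 21230 + \left(41 + \left(-16 + 18\right) 34\right) = 21230 + \left(41 + 2 \cdot 34\right) = 21230 + \left(41 + 68\right) = 21230 + 109 = 21339$)
$j - h = 21339 - -19210 = 21339 + 19210 = 40549$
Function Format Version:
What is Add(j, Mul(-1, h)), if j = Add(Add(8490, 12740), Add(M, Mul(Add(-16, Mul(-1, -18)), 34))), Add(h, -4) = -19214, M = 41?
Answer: 40549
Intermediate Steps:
h = -19210 (h = Add(4, -19214) = -19210)
j = 21339 (j = Add(Add(8490, 12740), Add(41, Mul(Add(-16, Mul(-1, -18)), 34))) = Add(21230, Add(41, Mul(Add(-16, 18), 34))) = Add(21230, Add(41, Mul(2, 34))) = Add(21230, Add(41, 68)) = Add(21230, 109) = 21339)
Add(j, Mul(-1, h)) = Add(21339, Mul(-1, -19210)) = Add(21339, 19210) = 40549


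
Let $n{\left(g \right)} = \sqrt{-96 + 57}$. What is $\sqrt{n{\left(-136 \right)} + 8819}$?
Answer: $\sqrt{8819 + i \sqrt{39}} \approx 93.91 + 0.0332 i$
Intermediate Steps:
$n{\left(g \right)} = i \sqrt{39}$ ($n{\left(g \right)} = \sqrt{-39} = i \sqrt{39}$)
$\sqrt{n{\left(-136 \right)} + 8819} = \sqrt{i \sqrt{39} + 8819} = \sqrt{8819 + i \sqrt{39}}$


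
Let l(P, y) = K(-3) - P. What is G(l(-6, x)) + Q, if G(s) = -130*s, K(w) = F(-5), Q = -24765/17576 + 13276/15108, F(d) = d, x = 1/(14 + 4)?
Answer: -666553417/5106504 ≈ -130.53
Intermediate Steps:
x = 1/18 ≈ 0.055556
Q = -2707897/5106504 (Q = -24765*1/17576 + 13276*(1/15108) = -1905/1352 + 3319/3777 = -2707897/5106504 ≈ -0.53028)
K(w) = -5
l(P, y) = -5 - P
G(l(-6, x)) + Q = -130*(-5 - 1*(-6)) - 2707897/5106504 = -130*(-5 + 6) - 2707897/5106504 = -130*1 - 2707897/5106504 = -130 - 2707897/5106504 = -666553417/5106504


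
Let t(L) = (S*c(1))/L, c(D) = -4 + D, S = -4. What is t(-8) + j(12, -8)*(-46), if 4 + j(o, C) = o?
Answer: -739/2 ≈ -369.50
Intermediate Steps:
j(o, C) = -4 + o
t(L) = 12/L (t(L) = (-4*(-4 + 1))/L = (-4*(-3))/L = 12/L)
t(-8) + j(12, -8)*(-46) = 12/(-8) + (-4 + 12)*(-46) = 12*(-1/8) + 8*(-46) = -3/2 - 368 = -739/2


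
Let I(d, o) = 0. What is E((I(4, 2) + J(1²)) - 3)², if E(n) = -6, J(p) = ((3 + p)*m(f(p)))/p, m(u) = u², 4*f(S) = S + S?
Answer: 36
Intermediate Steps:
f(S) = S/2 (f(S) = (S + S)/4 = (2*S)/4 = S/2)
J(p) = p*(3 + p)/4 (J(p) = ((3 + p)*(p/2)²)/p = ((3 + p)*(p²/4))/p = (p²*(3 + p)/4)/p = p*(3 + p)/4)
E((I(4, 2) + J(1²)) - 3)² = (-6)² = 36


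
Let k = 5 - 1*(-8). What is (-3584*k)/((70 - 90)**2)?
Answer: -2912/25 ≈ -116.48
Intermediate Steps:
k = 13 (k = 5 + 8 = 13)
(-3584*k)/((70 - 90)**2) = (-3584*13)/((70 - 90)**2) = -46592/((-20)**2) = -46592/400 = -46592*1/400 = -2912/25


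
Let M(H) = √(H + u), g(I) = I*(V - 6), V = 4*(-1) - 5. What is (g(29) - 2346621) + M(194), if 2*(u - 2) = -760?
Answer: -2347056 + 2*I*√46 ≈ -2.3471e+6 + 13.565*I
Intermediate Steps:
u = -378 (u = 2 + (½)*(-760) = 2 - 380 = -378)
V = -9 (V = -4 - 5 = -9)
g(I) = -15*I (g(I) = I*(-9 - 6) = I*(-15) = -15*I)
M(H) = √(-378 + H) (M(H) = √(H - 378) = √(-378 + H))
(g(29) - 2346621) + M(194) = (-15*29 - 2346621) + √(-378 + 194) = (-435 - 2346621) + √(-184) = -2347056 + 2*I*√46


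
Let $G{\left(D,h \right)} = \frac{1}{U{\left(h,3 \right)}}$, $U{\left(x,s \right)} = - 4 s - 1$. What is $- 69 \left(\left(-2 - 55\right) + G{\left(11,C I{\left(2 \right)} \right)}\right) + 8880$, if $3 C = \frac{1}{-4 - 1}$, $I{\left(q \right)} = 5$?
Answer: $\frac{166638}{13} \approx 12818.0$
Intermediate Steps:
$U{\left(x,s \right)} = -1 - 4 s$
$C = - \frac{1}{15}$ ($C = \frac{1}{3 \left(-4 - 1\right)} = \frac{1}{3 \left(-5\right)} = \frac{1}{3} \left(- \frac{1}{5}\right) = - \frac{1}{15} \approx -0.066667$)
$G{\left(D,h \right)} = - \frac{1}{13}$ ($G{\left(D,h \right)} = \frac{1}{-1 - 12} = \frac{1}{-13} = - \frac{1}{13}$)
$- 69 \left(\left(-2 - 55\right) + G{\left(11,C I{\left(2 \right)} \right)}\right) + 8880 = - 69 \left(\left(-2 - 55\right) - \frac{1}{13}\right) + 8880 = - 69 \left(-57 - \frac{1}{13}\right) + 8880 = \left(-69\right) \left(- \frac{742}{13}\right) + 8880 = \frac{51198}{13} + 8880 = \frac{166638}{13}$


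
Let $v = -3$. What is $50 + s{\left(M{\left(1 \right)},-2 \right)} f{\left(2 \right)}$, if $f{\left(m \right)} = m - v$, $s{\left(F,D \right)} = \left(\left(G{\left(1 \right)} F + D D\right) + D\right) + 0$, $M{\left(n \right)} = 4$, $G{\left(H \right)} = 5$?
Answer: $160$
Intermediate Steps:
$s{\left(F,D \right)} = D + D^{2} + 5 F$ ($s{\left(F,D \right)} = \left(\left(5 F + D D\right) + D\right) + 0 = \left(\left(5 F + D^{2}\right) + D\right) + 0 = \left(\left(D^{2} + 5 F\right) + D\right) + 0 = \left(D + D^{2} + 5 F\right) + 0 = D + D^{2} + 5 F$)
$f{\left(m \right)} = 3 + m$ ($f{\left(m \right)} = m - -3 = m + 3 = 3 + m$)
$50 + s{\left(M{\left(1 \right)},-2 \right)} f{\left(2 \right)} = 50 + \left(-2 + \left(-2\right)^{2} + 5 \cdot 4\right) \left(3 + 2\right) = 50 + \left(-2 + 4 + 20\right) 5 = 50 + 22 \cdot 5 = 50 + 110 = 160$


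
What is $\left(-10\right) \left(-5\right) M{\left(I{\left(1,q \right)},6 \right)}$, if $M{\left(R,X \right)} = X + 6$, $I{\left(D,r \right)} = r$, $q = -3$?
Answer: $600$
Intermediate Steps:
$M{\left(R,X \right)} = 6 + X$
$\left(-10\right) \left(-5\right) M{\left(I{\left(1,q \right)},6 \right)} = \left(-10\right) \left(-5\right) \left(6 + 6\right) = 50 \cdot 12 = 600$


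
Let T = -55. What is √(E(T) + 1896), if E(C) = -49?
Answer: √1847 ≈ 42.977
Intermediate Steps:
√(E(T) + 1896) = √(-49 + 1896) = √1847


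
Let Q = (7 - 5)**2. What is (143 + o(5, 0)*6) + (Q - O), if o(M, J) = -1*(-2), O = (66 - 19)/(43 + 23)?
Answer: 10447/66 ≈ 158.29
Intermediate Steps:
Q = 4 (Q = 2**2 = 4)
O = 47/66 ≈ 0.71212
o(M, J) = 2
(143 + o(5, 0)*6) + (Q - O) = (143 + 2*6) + (4 - 1*47/66) = (143 + 12) + (4 - 47/66) = 155 + 217/66 = 10447/66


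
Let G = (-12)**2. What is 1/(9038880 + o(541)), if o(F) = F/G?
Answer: 144/1301599261 ≈ 1.1063e-7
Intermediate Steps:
G = 144
o(F) = F/144
1/(9038880 + o(541)) = 1/(9038880 + (1/144)*541) = 1/(9038880 + 541/144) = 1/(1301599261/144) = 144/1301599261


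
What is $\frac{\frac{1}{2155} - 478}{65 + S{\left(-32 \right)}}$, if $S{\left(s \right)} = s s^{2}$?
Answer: $\frac{343363}{23491655} \approx 0.014616$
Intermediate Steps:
$S{\left(s \right)} = s^{3}$
$\frac{\frac{1}{2155} - 478}{65 + S{\left(-32 \right)}} = \frac{\frac{1}{2155} - 478}{65 + \left(-32\right)^{3}} = \frac{\frac{1}{2155} + \left(-1843 + 1365\right)}{65 - 32768} = \frac{\frac{1}{2155} - 478}{-32703} = \left(- \frac{1030089}{2155}\right) \left(- \frac{1}{32703}\right) = \frac{343363}{23491655}$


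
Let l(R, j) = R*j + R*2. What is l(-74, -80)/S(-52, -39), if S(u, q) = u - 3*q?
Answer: 444/5 ≈ 88.800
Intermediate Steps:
l(R, j) = 2*R + R*j (l(R, j) = R*j + 2*R = 2*R + R*j)
l(-74, -80)/S(-52, -39) = (-74*(2 - 80))/(-52 - 3*(-39)) = (-74*(-78))/(-52 + 117) = 5772/65 = 5772*(1/65) = 444/5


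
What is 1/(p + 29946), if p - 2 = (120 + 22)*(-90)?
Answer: 1/17168 ≈ 5.8248e-5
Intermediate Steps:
p = -12778 (p = 2 + (120 + 22)*(-90) = 2 + 142*(-90) = 2 - 12780 = -12778)
1/(p + 29946) = 1/(-12778 + 29946) = 1/17168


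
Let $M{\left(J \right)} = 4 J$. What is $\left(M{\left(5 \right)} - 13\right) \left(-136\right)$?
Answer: $-952$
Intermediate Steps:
$\left(M{\left(5 \right)} - 13\right) \left(-136\right) = \left(4 \cdot 5 - 13\right) \left(-136\right) = \left(20 - 13\right) \left(-136\right) = 7 \left(-136\right) = -952$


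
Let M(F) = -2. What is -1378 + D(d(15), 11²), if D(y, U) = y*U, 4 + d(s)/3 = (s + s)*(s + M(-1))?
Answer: 138740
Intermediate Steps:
d(s) = -12 + 6*s*(-2 + s) (d(s) = -12 + 3*((s + s)*(s - 2)) = -12 + 3*((2*s)*(-2 + s)) = -12 + 3*(2*s*(-2 + s)) = -12 + 6*s*(-2 + s))
D(y, U) = U*y
-1378 + D(d(15), 11²) = -1378 + 11²*(-12 - 12*15 + 6*15²) = -1378 + 121*(-12 - 180 + 6*225) = -1378 + 121*(-12 - 180 + 1350) = -1378 + 121*1158 = -1378 + 140118 = 138740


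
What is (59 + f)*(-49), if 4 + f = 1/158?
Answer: -425859/158 ≈ -2695.3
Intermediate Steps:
f = -631/158 (f = -4 + 1/158 = -631/158 ≈ -3.9937)
(59 + f)*(-49) = (59 - 631/158)*(-49) = (8691/158)*(-49) = -425859/158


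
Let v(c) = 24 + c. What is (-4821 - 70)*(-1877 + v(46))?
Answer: 8838037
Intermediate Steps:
(-4821 - 70)*(-1877 + v(46)) = (-4821 - 70)*(-1877 + (24 + 46)) = -4891*(-1877 + 70) = -4891*(-1807) = 8838037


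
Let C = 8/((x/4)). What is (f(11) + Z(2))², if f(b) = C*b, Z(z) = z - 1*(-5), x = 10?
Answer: 44521/25 ≈ 1780.8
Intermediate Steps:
Z(z) = 5 + z (Z(z) = z + 5 = 5 + z)
C = 16/5 (C = 8/((10/4)) = 8/((10*(¼))) = 8/(5/2) = 8*(⅖) = 16/5 ≈ 3.2000)
f(b) = 16*b/5
(f(11) + Z(2))² = ((16/5)*11 + (5 + 2))² = (176/5 + 7)² = (211/5)² = 44521/25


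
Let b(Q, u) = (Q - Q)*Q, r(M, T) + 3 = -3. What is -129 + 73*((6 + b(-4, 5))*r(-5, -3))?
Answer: -2757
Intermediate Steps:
r(M, T) = -6 (r(M, T) = -3 - 3 = -6)
b(Q, u) = 0 (b(Q, u) = 0*Q = 0)
-129 + 73*((6 + b(-4, 5))*r(-5, -3)) = -129 + 73*((6 + 0)*(-6)) = -129 + 73*(6*(-6)) = -129 + 73*(-36) = -129 - 2628 = -2757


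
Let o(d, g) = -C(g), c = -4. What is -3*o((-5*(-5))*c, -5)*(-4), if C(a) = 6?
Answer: -72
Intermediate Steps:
o(d, g) = -6 (o(d, g) = -1*6 = -6)
-3*o((-5*(-5))*c, -5)*(-4) = -3*(-6)*(-4) = 18*(-4) = -72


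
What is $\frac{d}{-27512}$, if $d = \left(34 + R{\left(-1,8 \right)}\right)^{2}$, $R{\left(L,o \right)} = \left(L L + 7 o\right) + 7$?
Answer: $- \frac{2401}{6878} \approx -0.34908$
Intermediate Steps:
$R{\left(L,o \right)} = 7 + L^{2} + 7 o$ ($R{\left(L,o \right)} = \left(L^{2} + 7 o\right) + 7 = 7 + L^{2} + 7 o$)
$d = 9604$ ($d = \left(34 + \left(7 + \left(-1\right)^{2} + 7 \cdot 8\right)\right)^{2} = \left(34 + \left(7 + 1 + 56\right)\right)^{2} = \left(34 + 64\right)^{2} = 98^{2} = 9604$)
$\frac{d}{-27512} = \frac{9604}{-27512} = 9604 \left(- \frac{1}{27512}\right) = - \frac{2401}{6878}$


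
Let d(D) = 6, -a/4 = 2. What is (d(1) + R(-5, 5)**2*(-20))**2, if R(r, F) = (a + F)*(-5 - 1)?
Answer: 41912676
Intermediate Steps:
a = -8 (a = -4*2 = -8)
R(r, F) = 48 - 6*F (R(r, F) = (-8 + F)*(-5 - 1) = (-8 + F)*(-6) = 48 - 6*F)
(d(1) + R(-5, 5)**2*(-20))**2 = (6 + (48 - 6*5)**2*(-20))**2 = (6 + (48 - 30)**2*(-20))**2 = (6 + 18**2*(-20))**2 = (6 + 324*(-20))**2 = (6 - 6480)**2 = (-6474)**2 = 41912676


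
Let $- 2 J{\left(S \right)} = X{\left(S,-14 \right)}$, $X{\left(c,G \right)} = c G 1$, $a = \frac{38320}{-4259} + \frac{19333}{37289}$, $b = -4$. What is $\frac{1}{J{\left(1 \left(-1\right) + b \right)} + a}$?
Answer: $- \frac{158813851}{6905060018} \approx -0.023$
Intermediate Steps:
$a = - \frac{1346575233}{158813851}$ ($a = 38320 \left(- \frac{1}{4259}\right) + 19333 \cdot \frac{1}{37289} = - \frac{38320}{4259} + \frac{19333}{37289} = - \frac{1346575233}{158813851} \approx -8.479$)
$X{\left(c,G \right)} = G c$ ($X{\left(c,G \right)} = G c 1 = G c$)
$J{\left(S \right)} = 7 S$ ($J{\left(S \right)} = - \frac{\left(-14\right) S}{2} = 7 S$)
$\frac{1}{J{\left(1 \left(-1\right) + b \right)} + a} = \frac{1}{7 \left(1 \left(-1\right) - 4\right) - \frac{1346575233}{158813851}} = \frac{1}{7 \left(-1 - 4\right) - \frac{1346575233}{158813851}} = \frac{1}{7 \left(-5\right) - \frac{1346575233}{158813851}} = \frac{1}{-35 - \frac{1346575233}{158813851}} = \frac{1}{- \frac{6905060018}{158813851}} = - \frac{158813851}{6905060018}$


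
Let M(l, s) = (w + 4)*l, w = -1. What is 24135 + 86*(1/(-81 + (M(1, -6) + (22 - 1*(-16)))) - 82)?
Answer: 341617/20 ≈ 17081.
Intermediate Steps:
M(l, s) = 3*l (M(l, s) = (-1 + 4)*l = 3*l)
24135 + 86*(1/(-81 + (M(1, -6) + (22 - 1*(-16)))) - 82) = 24135 + 86*(1/(-81 + (3*1 + (22 - 1*(-16)))) - 82) = 24135 + 86*(1/(-81 + (3 + (22 + 16))) - 82) = 24135 + 86*(1/(-81 + (3 + 38)) - 82) = 24135 + 86*(1/(-81 + 41) - 82) = 24135 + 86*(1/(-40) - 82) = 24135 + 86*(-1/40 - 82) = 24135 + 86*(-3281/40) = 24135 - 141083/20 = 341617/20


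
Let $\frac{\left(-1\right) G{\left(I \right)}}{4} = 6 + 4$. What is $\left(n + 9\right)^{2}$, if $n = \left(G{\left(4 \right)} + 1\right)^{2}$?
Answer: $2340900$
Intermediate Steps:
$G{\left(I \right)} = -40$ ($G{\left(I \right)} = - 4 \left(6 + 4\right) = \left(-4\right) 10 = -40$)
$n = 1521$ ($n = \left(-40 + 1\right)^{2} = \left(-39\right)^{2} = 1521$)
$\left(n + 9\right)^{2} = \left(1521 + 9\right)^{2} = 1530^{2} = 2340900$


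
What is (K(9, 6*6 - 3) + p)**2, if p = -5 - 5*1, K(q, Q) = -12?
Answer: 484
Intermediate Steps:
p = -10 (p = -5 - 5 = -10)
(K(9, 6*6 - 3) + p)**2 = (-12 - 10)**2 = (-22)**2 = 484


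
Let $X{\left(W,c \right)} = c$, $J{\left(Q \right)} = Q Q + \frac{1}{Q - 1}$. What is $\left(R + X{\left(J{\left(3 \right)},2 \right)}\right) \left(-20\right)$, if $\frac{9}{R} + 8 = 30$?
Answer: $- \frac{530}{11} \approx -48.182$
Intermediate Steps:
$R = \frac{9}{22}$ ($R = \frac{9}{-8 + 30} = \frac{9}{22} \approx 0.40909$)
$J{\left(Q \right)} = Q^{2} + \frac{1}{-1 + Q}$
$\left(R + X{\left(J{\left(3 \right)},2 \right)}\right) \left(-20\right) = \left(\frac{9}{22} + 2\right) \left(-20\right) = \frac{53}{22} \left(-20\right) = - \frac{530}{11}$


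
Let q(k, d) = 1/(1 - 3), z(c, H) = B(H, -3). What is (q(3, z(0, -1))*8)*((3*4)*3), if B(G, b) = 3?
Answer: -144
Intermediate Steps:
z(c, H) = 3
q(k, d) = -½ (q(k, d) = 1/(-2) = -½)
(q(3, z(0, -1))*8)*((3*4)*3) = (-½*8)*((3*4)*3) = -48*3 = -4*36 = -144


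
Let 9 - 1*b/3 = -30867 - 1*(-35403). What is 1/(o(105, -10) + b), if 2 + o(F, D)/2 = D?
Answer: -1/13605 ≈ -7.3502e-5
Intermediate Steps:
o(F, D) = -4 + 2*D
b = -13581 (b = 27 - 3*(-30867 - 1*(-35403)) = 27 - 3*(-30867 + 35403) = 27 - 3*4536 = 27 - 13608 = -13581)
1/(o(105, -10) + b) = 1/((-4 + 2*(-10)) - 13581) = 1/((-4 - 20) - 13581) = 1/(-24 - 13581) = 1/(-13605) = -1/13605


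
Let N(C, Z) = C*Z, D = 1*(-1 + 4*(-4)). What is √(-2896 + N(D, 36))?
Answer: 2*I*√877 ≈ 59.228*I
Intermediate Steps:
D = -17 (D = 1*(-1 - 16) = 1*(-17) = -17)
√(-2896 + N(D, 36)) = √(-2896 - 17*36) = √(-2896 - 612) = √(-3508) = 2*I*√877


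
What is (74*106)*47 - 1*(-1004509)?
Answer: 1373177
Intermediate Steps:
(74*106)*47 - 1*(-1004509) = 7844*47 + 1004509 = 368668 + 1004509 = 1373177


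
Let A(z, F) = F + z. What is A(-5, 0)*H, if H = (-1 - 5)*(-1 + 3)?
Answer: 60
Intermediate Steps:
H = -12 (H = -6*2 = -12)
A(-5, 0)*H = (0 - 5)*(-12) = -5*(-12) = 60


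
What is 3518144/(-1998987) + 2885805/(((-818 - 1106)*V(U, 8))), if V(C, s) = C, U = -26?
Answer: 430207311083/7692101976 ≈ 55.928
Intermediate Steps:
3518144/(-1998987) + 2885805/(((-818 - 1106)*V(U, 8))) = 3518144/(-1998987) + 2885805/(((-818 - 1106)*(-26))) = 3518144*(-1/1998987) + 2885805/((-1924*(-26))) = -3518144/1998987 + 2885805/50024 = -3518144/1998987 + 2885805*(1/50024) = -3518144/1998987 + 221985/3848 = 430207311083/7692101976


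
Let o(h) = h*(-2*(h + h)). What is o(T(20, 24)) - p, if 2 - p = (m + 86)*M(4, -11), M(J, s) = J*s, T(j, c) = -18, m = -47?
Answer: -3014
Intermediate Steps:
p = 1718 (p = 2 - (-47 + 86)*4*(-11) = 2 - 39*(-44) = 2 - 1*(-1716) = 2 + 1716 = 1718)
o(h) = -4*h² (o(h) = h*(-4*h) = -4*h²)
o(T(20, 24)) - p = -4*(-18)² - 1*1718 = -4*324 - 1718 = -1296 - 1718 = -3014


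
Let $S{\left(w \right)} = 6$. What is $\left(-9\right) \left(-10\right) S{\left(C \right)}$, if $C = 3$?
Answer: $540$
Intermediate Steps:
$\left(-9\right) \left(-10\right) S{\left(C \right)} = \left(-9\right) \left(-10\right) 6 = 90 \cdot 6 = 540$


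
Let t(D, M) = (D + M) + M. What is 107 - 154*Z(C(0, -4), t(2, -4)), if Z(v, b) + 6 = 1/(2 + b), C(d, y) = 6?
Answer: 2139/2 ≈ 1069.5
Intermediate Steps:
t(D, M) = D + 2*M
Z(v, b) = -6 + 1/(2 + b)
107 - 154*Z(C(0, -4), t(2, -4)) = 107 - 154*(-11 - 6*(2 + 2*(-4)))/(2 + (2 + 2*(-4))) = 107 - 154*(-11 - 6*(2 - 8))/(2 + (2 - 8)) = 107 - 154*(-11 - 6*(-6))/(2 - 6) = 107 - 154*(-11 + 36)/(-4) = 107 - (-77)*25/2 = 107 - 154*(-25/4) = 107 + 1925/2 = 2139/2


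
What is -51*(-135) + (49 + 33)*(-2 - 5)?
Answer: 6311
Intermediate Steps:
-51*(-135) + (49 + 33)*(-2 - 5) = 6885 + 82*(-7) = 6885 - 574 = 6311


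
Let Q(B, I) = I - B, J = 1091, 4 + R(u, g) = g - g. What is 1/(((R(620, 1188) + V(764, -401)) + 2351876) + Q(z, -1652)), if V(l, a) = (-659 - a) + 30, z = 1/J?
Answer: 1091/2563841271 ≈ 4.2553e-7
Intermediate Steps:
R(u, g) = -4 (R(u, g) = -4 + (g - g) = -4 + 0 = -4)
z = 1/1091 ≈ 0.00091659
V(l, a) = -629 - a
1/(((R(620, 1188) + V(764, -401)) + 2351876) + Q(z, -1652)) = 1/(((-4 + (-629 - 1*(-401))) + 2351876) + (-1652 - 1*1/1091)) = 1/(((-4 + (-629 + 401)) + 2351876) + (-1652 - 1/1091)) = 1/(((-4 - 228) + 2351876) - 1802333/1091) = 1/((-232 + 2351876) - 1802333/1091) = 1/(2351644 - 1802333/1091) = 1/(2563841271/1091) = 1091/2563841271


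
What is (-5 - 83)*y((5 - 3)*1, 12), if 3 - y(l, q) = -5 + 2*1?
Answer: -528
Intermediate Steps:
y(l, q) = 6 (y(l, q) = 3 - (-5 + 2*1) = 3 - (-5 + 2) = 3 - 1*(-3) = 3 + 3 = 6)
(-5 - 83)*y((5 - 3)*1, 12) = (-5 - 83)*6 = -88*6 = -528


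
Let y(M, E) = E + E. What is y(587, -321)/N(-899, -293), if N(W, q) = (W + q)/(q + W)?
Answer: -642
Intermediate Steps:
y(M, E) = 2*E
N(W, q) = 1 (N(W, q) = (W + q)/(W + q) = 1)
y(587, -321)/N(-899, -293) = (2*(-321))/1 = -642*1 = -642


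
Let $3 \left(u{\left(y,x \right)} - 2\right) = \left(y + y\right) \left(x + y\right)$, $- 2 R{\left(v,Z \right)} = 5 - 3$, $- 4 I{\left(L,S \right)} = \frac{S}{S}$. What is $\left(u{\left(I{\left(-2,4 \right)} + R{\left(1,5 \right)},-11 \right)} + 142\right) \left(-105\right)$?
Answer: $- \frac{129535}{8} \approx -16192.0$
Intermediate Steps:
$I{\left(L,S \right)} = - \frac{1}{4}$ ($I{\left(L,S \right)} = - \frac{S \frac{1}{S}}{4} = \left(- \frac{1}{4}\right) 1 = - \frac{1}{4}$)
$R{\left(v,Z \right)} = -1$ ($R{\left(v,Z \right)} = - \frac{5 - 3}{2} = \left(- \frac{1}{2}\right) 2 = -1$)
$u{\left(y,x \right)} = 2 + \frac{2 y \left(x + y\right)}{3}$ ($u{\left(y,x \right)} = 2 + \frac{\left(y + y\right) \left(x + y\right)}{3} = 2 + \frac{2 y \left(x + y\right)}{3}$)
$\left(u{\left(I{\left(-2,4 \right)} + R{\left(1,5 \right)},-11 \right)} + 142\right) \left(-105\right) = \left(\left(2 + \frac{2 \left(- \frac{1}{4} - 1\right)^{2}}{3} + \frac{2}{3} \left(-11\right) \left(- \frac{1}{4} - 1\right)\right) + 142\right) \left(-105\right) = \left(\left(2 + \frac{2 \left(- \frac{5}{4}\right)^{2}}{3} + \frac{2}{3} \left(-11\right) \left(- \frac{5}{4}\right)\right) + 142\right) \left(-105\right) = \left(\left(2 + \frac{2}{3} \cdot \frac{25}{16} + \frac{55}{6}\right) + 142\right) \left(-105\right) = \left(\left(2 + \frac{25}{24} + \frac{55}{6}\right) + 142\right) \left(-105\right) = \left(\frac{293}{24} + 142\right) \left(-105\right) = \frac{3701}{24} \left(-105\right) = - \frac{129535}{8}$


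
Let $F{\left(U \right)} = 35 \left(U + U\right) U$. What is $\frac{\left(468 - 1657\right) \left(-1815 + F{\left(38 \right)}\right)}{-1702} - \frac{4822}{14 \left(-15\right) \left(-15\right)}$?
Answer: $\frac{185886980353}{2680650} \approx 69344.0$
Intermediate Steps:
$F{\left(U \right)} = 70 U^{2}$ ($F{\left(U \right)} = 35 \cdot 2 U U = 70 U U = 70 U^{2}$)
$\frac{\left(468 - 1657\right) \left(-1815 + F{\left(38 \right)}\right)}{-1702} - \frac{4822}{14 \left(-15\right) \left(-15\right)} = \frac{\left(468 - 1657\right) \left(-1815 + 70 \cdot 38^{2}\right)}{-1702} - \frac{4822}{14 \left(-15\right) \left(-15\right)} = - 1189 \left(-1815 + 70 \cdot 1444\right) \left(- \frac{1}{1702}\right) - \frac{4822}{\left(-210\right) \left(-15\right)} = - 1189 \left(-1815 + 101080\right) \left(- \frac{1}{1702}\right) - \frac{4822}{3150} = \left(-1189\right) 99265 \left(- \frac{1}{1702}\right) - \frac{2411}{1575} = \left(-118026085\right) \left(- \frac{1}{1702}\right) - \frac{2411}{1575} = \frac{118026085}{1702} - \frac{2411}{1575} = \frac{185886980353}{2680650}$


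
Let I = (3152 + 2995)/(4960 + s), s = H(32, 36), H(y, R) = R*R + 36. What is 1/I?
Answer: 6292/6147 ≈ 1.0236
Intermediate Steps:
H(y, R) = 36 + R² (H(y, R) = R² + 36 = 36 + R²)
s = 1332 (s = 36 + 36² = 36 + 1296 = 1332)
I = 6147/6292 (I = (3152 + 2995)/(4960 + 1332) = 6147/6292 ≈ 0.97695)
1/I = 1/(6147/6292) = 6292/6147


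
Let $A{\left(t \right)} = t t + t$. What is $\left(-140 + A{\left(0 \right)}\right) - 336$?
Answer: $-476$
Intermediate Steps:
$A{\left(t \right)} = t + t^{2}$ ($A{\left(t \right)} = t^{2} + t = t + t^{2}$)
$\left(-140 + A{\left(0 \right)}\right) - 336 = \left(-140 + 0 \left(1 + 0\right)\right) - 336 = \left(-140 + 0 \cdot 1\right) - 336 = \left(-140 + 0\right) - 336 = -140 - 336 = -476$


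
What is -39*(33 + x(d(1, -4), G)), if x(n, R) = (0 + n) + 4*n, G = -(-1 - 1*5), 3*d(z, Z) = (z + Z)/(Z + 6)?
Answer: -2379/2 ≈ -1189.5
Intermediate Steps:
d(z, Z) = (Z + z)/(3*(6 + Z)) (d(z, Z) = ((z + Z)/(Z + 6))/3 = ((Z + z)/(6 + Z))/3 = (Z + z)/(3*(6 + Z)))
G = 6 (G = -(-1 - 5) = -1*(-6) = 6)
x(n, R) = 5*n (x(n, R) = n + 4*n = 5*n)
-39*(33 + x(d(1, -4), G)) = -39*(33 + 5*((-4 + 1)/(3*(6 - 4)))) = -39*(33 + 5*((⅓)*(-3)/2)) = -39*(33 + 5*((⅓)*(½)*(-3))) = -39*(33 + 5*(-½)) = -39*(33 - 5/2) = -39*61/2 = -2379/2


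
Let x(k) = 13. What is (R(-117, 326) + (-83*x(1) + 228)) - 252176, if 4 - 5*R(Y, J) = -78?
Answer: -1265053/5 ≈ -2.5301e+5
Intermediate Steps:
R(Y, J) = 82/5 (R(Y, J) = 4/5 - 1/5*(-78) = 4/5 + 78/5 = 82/5)
(R(-117, 326) + (-83*x(1) + 228)) - 252176 = (82/5 + (-83*13 + 228)) - 252176 = (82/5 + (-1079 + 228)) - 252176 = (82/5 - 851) - 252176 = -4173/5 - 252176 = -1265053/5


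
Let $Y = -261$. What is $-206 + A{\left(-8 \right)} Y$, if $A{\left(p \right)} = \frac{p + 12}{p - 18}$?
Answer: $- \frac{2156}{13} \approx -165.85$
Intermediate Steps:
$A{\left(p \right)} = \frac{12 + p}{-18 + p}$ ($A{\left(p \right)} = \frac{12 + p}{p - 18} = \frac{12 + p}{-18 + p}$)
$-206 + A{\left(-8 \right)} Y = -206 + \frac{12 - 8}{-18 - 8} \left(-261\right) = -206 + \frac{1}{-26} \cdot 4 \left(-261\right) = -206 + \left(- \frac{1}{26}\right) 4 \left(-261\right) = -206 - - \frac{522}{13} = -206 + \frac{522}{13} = - \frac{2156}{13}$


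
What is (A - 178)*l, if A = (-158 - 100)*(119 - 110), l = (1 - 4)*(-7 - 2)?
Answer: -67500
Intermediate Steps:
l = 27 (l = -3*(-9) = 27)
A = -2322 (A = -258*9 = -2322)
(A - 178)*l = (-2322 - 178)*27 = -2500*27 = -67500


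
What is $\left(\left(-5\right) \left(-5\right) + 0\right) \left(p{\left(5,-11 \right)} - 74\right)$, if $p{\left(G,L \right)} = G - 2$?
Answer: $-1775$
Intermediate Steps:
$p{\left(G,L \right)} = -2 + G$
$\left(\left(-5\right) \left(-5\right) + 0\right) \left(p{\left(5,-11 \right)} - 74\right) = \left(\left(-5\right) \left(-5\right) + 0\right) \left(\left(-2 + 5\right) - 74\right) = \left(25 + 0\right) \left(3 - 74\right) = 25 \left(-71\right) = -1775$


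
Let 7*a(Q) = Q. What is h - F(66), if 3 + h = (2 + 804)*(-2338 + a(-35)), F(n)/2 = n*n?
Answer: -1897173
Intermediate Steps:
F(n) = 2*n² (F(n) = 2*(n*n) = 2*n²)
a(Q) = Q/7
h = -1888461 (h = -3 + (2 + 804)*(-2338 + (⅐)*(-35)) = -3 + 806*(-2338 - 5) = -3 + 806*(-2343) = -3 - 1888458 = -1888461)
h - F(66) = -1888461 - 2*66² = -1888461 - 2*4356 = -1888461 - 1*8712 = -1888461 - 8712 = -1897173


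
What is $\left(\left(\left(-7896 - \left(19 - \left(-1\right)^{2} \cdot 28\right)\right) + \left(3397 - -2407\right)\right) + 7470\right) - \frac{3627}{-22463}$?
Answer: $\frac{121011808}{22463} \approx 5387.2$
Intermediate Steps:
$\left(\left(\left(-7896 - \left(19 - \left(-1\right)^{2} \cdot 28\right)\right) + \left(3397 - -2407\right)\right) + 7470\right) - \frac{3627}{-22463} = \left(\left(\left(-7896 + \left(-19 + 1 \cdot 28\right)\right) + \left(3397 + 2407\right)\right) + 7470\right) - - \frac{3627}{22463} = \left(\left(\left(-7896 + \left(-19 + 28\right)\right) + 5804\right) + 7470\right) + \frac{3627}{22463} = \left(\left(\left(-7896 + 9\right) + 5804\right) + 7470\right) + \frac{3627}{22463} = \left(\left(-7887 + 5804\right) + 7470\right) + \frac{3627}{22463} = \left(-2083 + 7470\right) + \frac{3627}{22463} = 5387 + \frac{3627}{22463} = \frac{121011808}{22463}$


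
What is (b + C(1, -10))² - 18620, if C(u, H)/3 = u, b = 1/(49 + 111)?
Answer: -476440639/25600 ≈ -18611.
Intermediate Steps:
b = 1/160 ≈ 0.0062500
C(u, H) = 3*u
(b + C(1, -10))² - 18620 = (1/160 + 3*1)² - 18620 = (1/160 + 3)² - 18620 = (481/160)² - 18620 = 231361/25600 - 18620 = -476440639/25600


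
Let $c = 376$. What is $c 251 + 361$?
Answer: $94737$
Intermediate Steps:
$c 251 + 361 = 376 \cdot 251 + 361 = 94376 + 361 = 94737$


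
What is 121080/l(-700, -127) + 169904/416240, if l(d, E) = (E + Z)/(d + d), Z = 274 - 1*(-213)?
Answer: -36748757143/78045 ≈ -4.7087e+5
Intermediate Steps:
Z = 487 (Z = 274 + 213 = 487)
l(d, E) = (487 + E)/(2*d) (l(d, E) = (E + 487)/(d + d) = (487 + E)/((2*d)) = (487 + E)*(1/(2*d)) = (487 + E)/(2*d))
121080/l(-700, -127) + 169904/416240 = 121080/(((½)*(487 - 127)/(-700))) + 169904/416240 = 121080/(((½)*(-1/700)*360)) + 169904*(1/416240) = 121080/(-9/35) + 10619/26015 = 121080*(-35/9) + 10619/26015 = -1412600/3 + 10619/26015 = -36748757143/78045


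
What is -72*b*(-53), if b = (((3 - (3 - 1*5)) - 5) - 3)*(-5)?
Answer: 57240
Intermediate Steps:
b = 15 (b = (((3 - (3 - 5)) - 5) - 3)*(-5) = (((3 - 1*(-2)) - 5) - 3)*(-5) = (((3 + 2) - 5) - 3)*(-5) = ((5 - 5) - 3)*(-5) = (0 - 3)*(-5) = -3*(-5) = 15)
-72*b*(-53) = -72*15*(-53) = -1080*(-53) = 57240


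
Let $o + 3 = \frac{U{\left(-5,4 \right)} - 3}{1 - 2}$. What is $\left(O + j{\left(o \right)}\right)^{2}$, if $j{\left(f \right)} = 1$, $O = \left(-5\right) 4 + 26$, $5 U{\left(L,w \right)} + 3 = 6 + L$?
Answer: $49$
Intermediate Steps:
$U{\left(L,w \right)} = \frac{3}{5} + \frac{L}{5}$ ($U{\left(L,w \right)} = - \frac{3}{5} + \frac{6 + L}{5} = - \frac{3}{5} + \left(\frac{6}{5} + \frac{L}{5}\right) = \frac{3}{5} + \frac{L}{5}$)
$O = 6$ ($O = -20 + 26 = 6$)
$o = \frac{2}{5}$ ($o = -3 + \frac{\left(\frac{3}{5} + \frac{1}{5} \left(-5\right)\right) - 3}{1 - 2} = -3 + \frac{\left(\frac{3}{5} - 1\right) - 3}{-1} = -3 + \left(- \frac{2}{5} - 3\right) \left(-1\right) = -3 - - \frac{17}{5} = -3 + \frac{17}{5} = \frac{2}{5} \approx 0.4$)
$\left(O + j{\left(o \right)}\right)^{2} = \left(6 + 1\right)^{2} = 7^{2} = 49$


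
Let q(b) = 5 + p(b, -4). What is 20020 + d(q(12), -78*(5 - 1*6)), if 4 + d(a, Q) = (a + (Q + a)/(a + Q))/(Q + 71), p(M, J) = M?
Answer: 2982402/149 ≈ 20016.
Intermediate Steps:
q(b) = 5 + b
d(a, Q) = -4 + (1 + a)/(71 + Q) (d(a, Q) = -4 + (a + (Q + a)/(a + Q))/(Q + 71) = -4 + (a + (Q + a)/(Q + a))/(71 + Q) = -4 + (a + 1)/(71 + Q) = -4 + (1 + a)/(71 + Q))
20020 + d(q(12), -78*(5 - 1*6)) = 20020 + (-283 + (5 + 12) - (-312)*(5 - 1*6))/(71 - 78*(5 - 1*6)) = 20020 + (-283 + 17 - (-312)*(5 - 6))/(71 - 78*(5 - 6)) = 20020 + (-283 + 17 - (-312)*(-1))/(71 - 78*(-1)) = 20020 + (-283 + 17 - 4*78)/(71 + 78) = 20020 + (-283 + 17 - 312)/149 = 20020 + (1/149)*(-578) = 20020 - 578/149 = 2982402/149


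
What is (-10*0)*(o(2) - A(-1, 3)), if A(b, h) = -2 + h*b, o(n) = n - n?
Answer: 0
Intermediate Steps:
o(n) = 0
A(b, h) = -2 + b*h
(-10*0)*(o(2) - A(-1, 3)) = (-10*0)*(0 - (-2 - 1*3)) = 0*(0 - (-2 - 3)) = 0*(0 - 1*(-5)) = 0*(0 + 5) = 0*5 = 0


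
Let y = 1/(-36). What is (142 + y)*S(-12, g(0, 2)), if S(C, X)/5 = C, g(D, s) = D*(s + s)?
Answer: -25555/3 ≈ -8518.3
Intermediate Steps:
g(D, s) = 2*D*s (g(D, s) = D*(2*s) = 2*D*s)
S(C, X) = 5*C
y = -1/36 ≈ -0.027778
(142 + y)*S(-12, g(0, 2)) = (142 - 1/36)*(5*(-12)) = (5111/36)*(-60) = -25555/3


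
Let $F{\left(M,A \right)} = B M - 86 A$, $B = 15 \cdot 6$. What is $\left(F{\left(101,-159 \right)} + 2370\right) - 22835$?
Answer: $2299$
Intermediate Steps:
$B = 90$
$F{\left(M,A \right)} = - 86 A + 90 M$ ($F{\left(M,A \right)} = 90 M - 86 A = - 86 A + 90 M$)
$\left(F{\left(101,-159 \right)} + 2370\right) - 22835 = \left(\left(\left(-86\right) \left(-159\right) + 90 \cdot 101\right) + 2370\right) - 22835 = \left(\left(13674 + 9090\right) + 2370\right) - 22835 = \left(22764 + 2370\right) - 22835 = 25134 - 22835 = 2299$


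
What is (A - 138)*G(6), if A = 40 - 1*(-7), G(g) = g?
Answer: -546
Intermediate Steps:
A = 47 (A = 40 + 7 = 47)
(A - 138)*G(6) = (47 - 138)*6 = -91*6 = -546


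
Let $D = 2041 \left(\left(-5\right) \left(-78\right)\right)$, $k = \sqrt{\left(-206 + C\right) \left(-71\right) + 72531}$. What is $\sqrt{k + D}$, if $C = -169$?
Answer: $\sqrt{795990 + 2 \sqrt{24789}} \approx 892.36$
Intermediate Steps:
$k = 2 \sqrt{24789}$ ($k = \sqrt{\left(-206 - 169\right) \left(-71\right) + 72531} = \sqrt{\left(-375\right) \left(-71\right) + 72531} = \sqrt{26625 + 72531} = \sqrt{99156} = 2 \sqrt{24789} \approx 314.89$)
$D = 795990$ ($D = 2041 \cdot 390 = 795990$)
$\sqrt{k + D} = \sqrt{2 \sqrt{24789} + 795990} = \sqrt{795990 + 2 \sqrt{24789}}$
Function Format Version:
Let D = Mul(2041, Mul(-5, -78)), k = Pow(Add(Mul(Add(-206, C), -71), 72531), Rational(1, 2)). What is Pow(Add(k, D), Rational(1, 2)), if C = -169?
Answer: Pow(Add(795990, Mul(2, Pow(24789, Rational(1, 2)))), Rational(1, 2)) ≈ 892.36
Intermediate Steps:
k = Mul(2, Pow(24789, Rational(1, 2))) (k = Pow(Add(Mul(Add(-206, -169), -71), 72531), Rational(1, 2)) = Pow(Add(Mul(-375, -71), 72531), Rational(1, 2)) = Pow(Add(26625, 72531), Rational(1, 2)) = Pow(99156, Rational(1, 2)) = Mul(2, Pow(24789, Rational(1, 2))) ≈ 314.89)
D = 795990 (D = Mul(2041, 390) = 795990)
Pow(Add(k, D), Rational(1, 2)) = Pow(Add(Mul(2, Pow(24789, Rational(1, 2))), 795990), Rational(1, 2)) = Pow(Add(795990, Mul(2, Pow(24789, Rational(1, 2)))), Rational(1, 2))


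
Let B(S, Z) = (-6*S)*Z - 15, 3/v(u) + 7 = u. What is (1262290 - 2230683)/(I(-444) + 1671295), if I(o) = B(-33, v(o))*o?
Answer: -39704113/68820131 ≈ -0.57693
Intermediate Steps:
v(u) = 3/(-7 + u)
B(S, Z) = -15 - 6*S*Z (B(S, Z) = -6*S*Z - 15 = -15 - 6*S*Z)
I(o) = o*(-15 + 594/(-7 + o)) (I(o) = (-15 - 6*(-33)*3/(-7 + o))*o = (-15 + 594/(-7 + o))*o = o*(-15 + 594/(-7 + o)))
(1262290 - 2230683)/(I(-444) + 1671295) = (1262290 - 2230683)/(3*(-444)*(233 - 5*(-444))/(-7 - 444) + 1671295) = -968393/(3*(-444)*(233 + 2220)/(-451) + 1671295) = -968393/(3*(-444)*(-1/451)*2453 + 1671295) = -968393/(297036/41 + 1671295) = -968393/68820131/41 = -968393*41/68820131 = -39704113/68820131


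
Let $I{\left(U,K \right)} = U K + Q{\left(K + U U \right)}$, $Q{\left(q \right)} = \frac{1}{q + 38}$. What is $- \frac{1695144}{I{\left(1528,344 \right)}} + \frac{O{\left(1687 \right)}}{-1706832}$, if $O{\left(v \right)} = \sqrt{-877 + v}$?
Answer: $- \frac{3958442633904}{1227437974913} - \frac{\sqrt{10}}{189648} \approx -3.225$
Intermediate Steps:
$Q{\left(q \right)} = \frac{1}{38 + q}$
$I{\left(U,K \right)} = \frac{1}{38 + K + U^{2}} + K U$ ($I{\left(U,K \right)} = U K + \frac{1}{38 + \left(K + U U\right)} = K U + \frac{1}{38 + \left(K + U^{2}\right)} = K U + \frac{1}{38 + K + U^{2}} = \frac{1}{38 + K + U^{2}} + K U$)
$- \frac{1695144}{I{\left(1528,344 \right)}} + \frac{O{\left(1687 \right)}}{-1706832} = - \frac{1695144}{\frac{1}{38 + 344 + 1528^{2}} \left(1 + 344 \cdot 1528 \left(38 + 344 + 1528^{2}\right)\right)} + \frac{\sqrt{-877 + 1687}}{-1706832} = - \frac{1695144}{\frac{1}{38 + 344 + 2334784} \left(1 + 344 \cdot 1528 \left(38 + 344 + 2334784\right)\right)} + \sqrt{810} \left(- \frac{1}{1706832}\right) = - \frac{1695144}{\frac{1}{2335166} \left(1 + 344 \cdot 1528 \cdot 2335166\right)} + 9 \sqrt{10} \left(- \frac{1}{1706832}\right) = - \frac{1695144}{\frac{1}{2335166} \left(1 + 1227437974912\right)} - \frac{\sqrt{10}}{189648} = - \frac{1695144}{\frac{1}{2335166} \cdot 1227437974913} - \frac{\sqrt{10}}{189648} = - \frac{1695144}{\frac{1227437974913}{2335166}} - \frac{\sqrt{10}}{189648} = \left(-1695144\right) \frac{2335166}{1227437974913} - \frac{\sqrt{10}}{189648} = - \frac{3958442633904}{1227437974913} - \frac{\sqrt{10}}{189648}$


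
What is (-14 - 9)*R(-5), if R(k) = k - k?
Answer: 0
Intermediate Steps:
R(k) = 0
(-14 - 9)*R(-5) = (-14 - 9)*0 = -23*0 = 0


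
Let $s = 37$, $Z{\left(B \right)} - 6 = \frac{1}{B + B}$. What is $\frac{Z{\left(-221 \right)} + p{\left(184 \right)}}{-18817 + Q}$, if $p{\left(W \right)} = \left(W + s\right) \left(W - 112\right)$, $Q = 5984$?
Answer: $- \frac{7035755}{5672186} \approx -1.2404$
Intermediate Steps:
$Z{\left(B \right)} = 6 + \frac{1}{2 B}$ ($Z{\left(B \right)} = 6 + \frac{1}{B + B} = 6 + \frac{1}{2 B}$)
$p{\left(W \right)} = \left(-112 + W\right) \left(37 + W\right)$ ($p{\left(W \right)} = \left(W + 37\right) \left(W - 112\right) = \left(37 + W\right) \left(-112 + W\right) = \left(-112 + W\right) \left(37 + W\right)$)
$\frac{Z{\left(-221 \right)} + p{\left(184 \right)}}{-18817 + Q} = \frac{\left(6 + \frac{1}{2 \left(-221\right)}\right) - \left(17944 - 33856\right)}{-18817 + 5984} = \frac{\left(6 + \frac{1}{2} \left(- \frac{1}{221}\right)\right) - -15912}{-12833} = \left(\left(6 - \frac{1}{442}\right) + 15912\right) \left(- \frac{1}{12833}\right) = \left(\frac{2651}{442} + 15912\right) \left(- \frac{1}{12833}\right) = \frac{7035755}{442} \left(- \frac{1}{12833}\right) = - \frac{7035755}{5672186}$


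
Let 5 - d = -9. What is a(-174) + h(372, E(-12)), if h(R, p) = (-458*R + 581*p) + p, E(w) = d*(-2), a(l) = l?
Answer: -186846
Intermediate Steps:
d = 14 (d = 5 - 1*(-9) = 5 + 9 = 14)
E(w) = -28 (E(w) = 14*(-2) = -28)
h(R, p) = -458*R + 582*p
a(-174) + h(372, E(-12)) = -174 + (-458*372 + 582*(-28)) = -174 + (-170376 - 16296) = -174 - 186672 = -186846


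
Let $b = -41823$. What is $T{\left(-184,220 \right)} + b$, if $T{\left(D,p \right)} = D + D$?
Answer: $-42191$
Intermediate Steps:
$T{\left(D,p \right)} = 2 D$
$T{\left(-184,220 \right)} + b = 2 \left(-184\right) - 41823 = -368 - 41823 = -42191$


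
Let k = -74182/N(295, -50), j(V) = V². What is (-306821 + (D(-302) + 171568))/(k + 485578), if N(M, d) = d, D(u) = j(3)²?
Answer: -3379300/12176541 ≈ -0.27753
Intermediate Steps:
D(u) = 81 (D(u) = (3²)² = 9² = 81)
k = 37091/25 (k = -74182/(-50) = -74182*(-1/50) = 37091/25 ≈ 1483.6)
(-306821 + (D(-302) + 171568))/(k + 485578) = (-306821 + (81 + 171568))/(37091/25 + 485578) = (-306821 + 171649)/(12176541/25) = -135172*25/12176541 = -3379300/12176541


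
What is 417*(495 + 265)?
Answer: 316920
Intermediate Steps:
417*(495 + 265) = 417*760 = 316920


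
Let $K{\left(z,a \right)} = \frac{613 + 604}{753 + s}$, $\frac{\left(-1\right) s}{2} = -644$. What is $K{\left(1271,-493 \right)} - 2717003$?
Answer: $- \frac{5545401906}{2041} \approx -2.717 \cdot 10^{6}$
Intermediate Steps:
$s = 1288$ ($s = \left(-2\right) \left(-644\right) = 1288$)
$K{\left(z,a \right)} = \frac{1217}{2041}$ ($K{\left(z,a \right)} = \frac{613 + 604}{753 + 1288} = \frac{1217}{2041}$)
$K{\left(1271,-493 \right)} - 2717003 = \frac{1217}{2041} - 2717003 = - \frac{5545401906}{2041}$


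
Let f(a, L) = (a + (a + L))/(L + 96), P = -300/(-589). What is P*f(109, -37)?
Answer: 54300/34751 ≈ 1.5625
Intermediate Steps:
P = 300/589 (P = -300*(-1/589) = 300/589 ≈ 0.50934)
f(a, L) = (L + 2*a)/(96 + L) (f(a, L) = (a + (L + a))/(96 + L) = (L + 2*a)/(96 + L))
P*f(109, -37) = 300*((-37 + 2*109)/(96 - 37))/589 = 300*((-37 + 218)/59)/589 = 300*((1/59)*181)/589 = (300/589)*(181/59) = 54300/34751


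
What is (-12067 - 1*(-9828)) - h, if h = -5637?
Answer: 3398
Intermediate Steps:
(-12067 - 1*(-9828)) - h = (-12067 - 1*(-9828)) - 1*(-5637) = (-12067 + 9828) + 5637 = -2239 + 5637 = 3398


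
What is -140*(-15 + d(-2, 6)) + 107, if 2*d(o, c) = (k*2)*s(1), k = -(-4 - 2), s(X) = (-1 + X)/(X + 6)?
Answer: 2207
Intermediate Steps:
s(X) = (-1 + X)/(6 + X)
k = 6 (k = -1*(-6) = 6)
d(o, c) = 0 (d(o, c) = ((6*2)*((-1 + 1)/(6 + 1)))/2 = (12*(0/7))/2 = (12*((1/7)*0))/2 = (12*0)/2 = (1/2)*0 = 0)
-140*(-15 + d(-2, 6)) + 107 = -140*(-15 + 0) + 107 = -140*(-15) + 107 = 2100 + 107 = 2207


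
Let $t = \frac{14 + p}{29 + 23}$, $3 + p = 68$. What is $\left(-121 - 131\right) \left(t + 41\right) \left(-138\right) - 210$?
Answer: $\frac{19219704}{13} \approx 1.4784 \cdot 10^{6}$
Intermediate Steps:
$p = 65$ ($p = -3 + 68 = 65$)
$t = \frac{79}{52}$ ($t = \frac{14 + 65}{29 + 23} = \frac{79}{52} \approx 1.5192$)
$\left(-121 - 131\right) \left(t + 41\right) \left(-138\right) - 210 = \left(-121 - 131\right) \left(\frac{79}{52} + 41\right) \left(-138\right) - 210 = \left(-252\right) \frac{2211}{52} \left(-138\right) - 210 = \left(- \frac{139293}{13}\right) \left(-138\right) - 210 = \frac{19222434}{13} - 210 = \frac{19219704}{13}$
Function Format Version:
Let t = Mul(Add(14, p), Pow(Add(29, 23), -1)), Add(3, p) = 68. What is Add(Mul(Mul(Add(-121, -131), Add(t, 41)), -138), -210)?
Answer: Rational(19219704, 13) ≈ 1.4784e+6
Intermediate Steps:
p = 65 (p = Add(-3, 68) = 65)
t = Rational(79, 52) (t = Mul(Add(14, 65), Pow(Add(29, 23), -1)) = Mul(79, Pow(52, -1)) = Mul(79, Rational(1, 52)) = Rational(79, 52) ≈ 1.5192)
Add(Mul(Mul(Add(-121, -131), Add(t, 41)), -138), -210) = Add(Mul(Mul(Add(-121, -131), Add(Rational(79, 52), 41)), -138), -210) = Add(Mul(Mul(-252, Rational(2211, 52)), -138), -210) = Add(Mul(Rational(-139293, 13), -138), -210) = Add(Rational(19222434, 13), -210) = Rational(19219704, 13)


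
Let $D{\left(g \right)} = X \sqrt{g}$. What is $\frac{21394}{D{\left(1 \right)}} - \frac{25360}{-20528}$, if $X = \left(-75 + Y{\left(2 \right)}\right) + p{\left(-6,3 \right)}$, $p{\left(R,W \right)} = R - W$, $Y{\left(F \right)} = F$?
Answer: $- \frac{13659266}{52603} \approx -259.67$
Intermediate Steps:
$X = -82$ ($X = \left(-75 + 2\right) - 9 = -73 - 9 = -82$)
$D{\left(g \right)} = - 82 \sqrt{g}$
$\frac{21394}{D{\left(1 \right)}} - \frac{25360}{-20528} = \frac{21394}{\left(-82\right) \sqrt{1}} - \frac{25360}{-20528} = \frac{21394}{\left(-82\right) 1} - - \frac{1585}{1283} = \frac{21394}{-82} + \frac{1585}{1283} = 21394 \left(- \frac{1}{82}\right) + \frac{1585}{1283} = - \frac{10697}{41} + \frac{1585}{1283} = - \frac{13659266}{52603}$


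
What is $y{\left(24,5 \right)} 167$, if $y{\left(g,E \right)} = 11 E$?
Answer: $9185$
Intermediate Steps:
$y{\left(24,5 \right)} 167 = 11 \cdot 5 \cdot 167 = 55 \cdot 167 = 9185$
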